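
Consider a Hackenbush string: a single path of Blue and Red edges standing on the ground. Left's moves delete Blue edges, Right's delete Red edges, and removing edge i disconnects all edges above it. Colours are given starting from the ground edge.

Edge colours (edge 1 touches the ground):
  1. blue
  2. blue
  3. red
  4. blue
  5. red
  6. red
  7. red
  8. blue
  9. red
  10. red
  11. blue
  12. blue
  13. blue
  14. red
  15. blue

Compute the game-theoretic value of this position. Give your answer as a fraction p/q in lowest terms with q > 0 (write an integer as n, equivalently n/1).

12603/8192

Recurse on prefixes of the 15-edge string blue blue red blue red red red blue red red blue blue blue red blue:
b: Left { 0 }, Right { — } => simplest 1
bb: Left { 0; 1 }, Right { — } => simplest 2
bbr: Left { 0; 1 }, Right { 2 } => simplest 3/2
bbrb: Left { 0; 1; 3/2 }, Right { 2 } => simplest 7/4
bbrbr: Left { 0; 1; 3/2 }, Right { 7/4; 2 } => simplest 13/8
bbrbrr: Left { 0; 1; 3/2 }, Right { 13/8; 7/4; 2 } => simplest 25/16
bbrbrrr: Left { 0; 1; 3/2 }, Right { 25/16; 13/8; 7/4; 2 } => simplest 49/32
bbrbrrrb: Left { 0; 1; 3/2; 49/32 }, Right { 25/16; 13/8; 7/4; 2 } => simplest 99/64
bbrbrrrbr: Left { 0; 1; 3/2; 49/32 }, Right { 99/64; 25/16; 13/8; 7/4; 2 } => simplest 197/128
bbrbrrrbrr: Left { 0; 1; 3/2; 49/32 }, Right { 197/128; 99/64; 25/16; 13/8; 7/4; 2 } => simplest 393/256
bbrbrrrbrrb: Left { 0; 1; 3/2; 49/32; 393/256 }, Right { 197/128; 99/64; 25/16; 13/8; 7/4; 2 } => simplest 787/512
bbrbrrrbrrbb: Left { 0; 1; 3/2; 49/32; 393/256; 787/512 }, Right { 197/128; 99/64; 25/16; 13/8; 7/4; 2 } => simplest 1575/1024
bbrbrrrbrrbbb: Left { 0; 1; 3/2; 49/32; 393/256; 787/512; 1575/1024 }, Right { 197/128; 99/64; 25/16; 13/8; 7/4; 2 } => simplest 3151/2048
bbrbrrrbrrbbbr: Left { 0; 1; 3/2; 49/32; 393/256; 787/512; 1575/1024 }, Right { 3151/2048; 197/128; 99/64; 25/16; 13/8; 7/4; 2 } => simplest 6301/4096
bbrbrrrbrrbbbrb: Left { 0; 1; 3/2; 49/32; 393/256; 787/512; 1575/1024; 6301/4096 }, Right { 3151/2048; 197/128; 99/64; 25/16; 13/8; 7/4; 2 } => simplest 12603/8192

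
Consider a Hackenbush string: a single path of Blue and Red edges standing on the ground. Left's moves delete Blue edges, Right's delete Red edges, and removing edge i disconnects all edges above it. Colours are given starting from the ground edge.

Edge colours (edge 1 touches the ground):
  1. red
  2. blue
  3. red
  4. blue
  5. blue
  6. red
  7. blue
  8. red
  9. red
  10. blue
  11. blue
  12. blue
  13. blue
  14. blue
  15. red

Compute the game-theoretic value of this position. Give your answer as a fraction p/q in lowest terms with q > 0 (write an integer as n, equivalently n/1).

r: Left { none }, Right { 0 } => simplest -1
rb: Left { -1 }, Right { 0 } => simplest -1/2
rbr: Left { -1 }, Right { -1/2; 0 } => simplest -3/4
rbrb: Left { -1; -3/4 }, Right { -1/2; 0 } => simplest -5/8
rbrbb: Left { -1; -3/4; -5/8 }, Right { -1/2; 0 } => simplest -9/16
rbrbbr: Left { -1; -3/4; -5/8 }, Right { -9/16; -1/2; 0 } => simplest -19/32
rbrbbrb: Left { -1; -3/4; -5/8; -19/32 }, Right { -9/16; -1/2; 0 } => simplest -37/64
rbrbbrbr: Left { -1; -3/4; -5/8; -19/32 }, Right { -37/64; -9/16; -1/2; 0 } => simplest -75/128
rbrbbrbrr: Left { -1; -3/4; -5/8; -19/32 }, Right { -75/128; -37/64; -9/16; -1/2; 0 } => simplest -151/256
rbrbbrbrrb: Left { -1; -3/4; -5/8; -19/32; -151/256 }, Right { -75/128; -37/64; -9/16; -1/2; 0 } => simplest -301/512
rbrbbrbrrbb: Left { -1; -3/4; -5/8; -19/32; -151/256; -301/512 }, Right { -75/128; -37/64; -9/16; -1/2; 0 } => simplest -601/1024
rbrbbrbrrbbb: Left { -1; -3/4; -5/8; -19/32; -151/256; -301/512; -601/1024 }, Right { -75/128; -37/64; -9/16; -1/2; 0 } => simplest -1201/2048
rbrbbrbrrbbbb: Left { -1; -3/4; -5/8; -19/32; -151/256; -301/512; -601/1024; -1201/2048 }, Right { -75/128; -37/64; -9/16; -1/2; 0 } => simplest -2401/4096
rbrbbrbrrbbbbb: Left { -1; -3/4; -5/8; -19/32; -151/256; -301/512; -601/1024; -1201/2048; -2401/4096 }, Right { -75/128; -37/64; -9/16; -1/2; 0 } => simplest -4801/8192
rbrbbrbrrbbbbbr: Left { -1; -3/4; -5/8; -19/32; -151/256; -301/512; -601/1024; -1201/2048; -2401/4096 }, Right { -4801/8192; -75/128; -37/64; -9/16; -1/2; 0 } => simplest -9603/16384

-9603/16384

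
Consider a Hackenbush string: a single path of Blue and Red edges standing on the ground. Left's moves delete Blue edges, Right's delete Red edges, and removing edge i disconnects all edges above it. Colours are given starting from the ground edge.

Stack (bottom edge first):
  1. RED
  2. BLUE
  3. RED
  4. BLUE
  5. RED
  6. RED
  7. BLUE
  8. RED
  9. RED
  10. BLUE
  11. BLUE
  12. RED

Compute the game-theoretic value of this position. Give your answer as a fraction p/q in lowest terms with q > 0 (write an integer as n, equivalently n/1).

-1459/2048

edge 1 of 12 (RED): { none | 0 } — -1
edge 2 of 12 (BLUE): { -1 | 0 } — -1/2
edge 3 of 12 (RED): { -1 | -1/2,0 } — -3/4
edge 4 of 12 (BLUE): { -1,-3/4 | -1/2,0 } — -5/8
edge 5 of 12 (RED): { -1,-3/4 | -5/8,-1/2,0 } — -11/16
edge 6 of 12 (RED): { -1,-3/4 | -11/16,-5/8,-1/2,0 } — -23/32
edge 7 of 12 (BLUE): { -1,-3/4,-23/32 | -11/16,-5/8,-1/2,0 } — -45/64
edge 8 of 12 (RED): { -1,-3/4,-23/32 | -45/64,-11/16,-5/8,-1/2,0 } — -91/128
edge 9 of 12 (RED): { -1,-3/4,-23/32 | -91/128,-45/64,-11/16,-5/8,-1/2,0 } — -183/256
edge 10 of 12 (BLUE): { -1,-3/4,-23/32,-183/256 | -91/128,-45/64,-11/16,-5/8,-1/2,0 } — -365/512
edge 11 of 12 (BLUE): { -1,-3/4,-23/32,-183/256,-365/512 | -91/128,-45/64,-11/16,-5/8,-1/2,0 } — -729/1024
edge 12 of 12 (RED): { -1,-3/4,-23/32,-183/256,-365/512 | -729/1024,-91/128,-45/64,-11/16,-5/8,-1/2,0 } — -1459/2048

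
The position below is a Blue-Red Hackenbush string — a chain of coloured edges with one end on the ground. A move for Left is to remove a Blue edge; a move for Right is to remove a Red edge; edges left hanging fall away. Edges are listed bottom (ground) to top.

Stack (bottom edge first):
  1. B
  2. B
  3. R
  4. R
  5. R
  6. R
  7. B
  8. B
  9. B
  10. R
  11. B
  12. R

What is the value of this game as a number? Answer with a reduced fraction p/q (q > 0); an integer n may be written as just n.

Recurse on prefixes of the 12-edge string B B R R R R B B B R B R:
g_1 [B]  L=[0]  R=[(no moves)]  so 1
g_2 [BB]  L=[0; 1]  R=[(no moves)]  so 2
g_3 [BBR]  L=[0; 1]  R=[2]  so 3/2
g_4 [BBRR]  L=[0; 1]  R=[3/2; 2]  so 5/4
g_5 [BBRRR]  L=[0; 1]  R=[5/4; 3/2; 2]  so 9/8
g_6 [BBRRRR]  L=[0; 1]  R=[9/8; 5/4; 3/2; 2]  so 17/16
g_7 [BBRRRRB]  L=[0; 1; 17/16]  R=[9/8; 5/4; 3/2; 2]  so 35/32
g_8 [BBRRRRBB]  L=[0; 1; 17/16; 35/32]  R=[9/8; 5/4; 3/2; 2]  so 71/64
g_9 [BBRRRRBBB]  L=[0; 1; 17/16; 35/32; 71/64]  R=[9/8; 5/4; 3/2; 2]  so 143/128
g_10 [BBRRRRBBBR]  L=[0; 1; 17/16; 35/32; 71/64]  R=[143/128; 9/8; 5/4; 3/2; 2]  so 285/256
g_11 [BBRRRRBBBRB]  L=[0; 1; 17/16; 35/32; 71/64; 285/256]  R=[143/128; 9/8; 5/4; 3/2; 2]  so 571/512
g_12 [BBRRRRBBBRBR]  L=[0; 1; 17/16; 35/32; 71/64; 285/256]  R=[571/512; 143/128; 9/8; 5/4; 3/2; 2]  so 1141/1024

1141/1024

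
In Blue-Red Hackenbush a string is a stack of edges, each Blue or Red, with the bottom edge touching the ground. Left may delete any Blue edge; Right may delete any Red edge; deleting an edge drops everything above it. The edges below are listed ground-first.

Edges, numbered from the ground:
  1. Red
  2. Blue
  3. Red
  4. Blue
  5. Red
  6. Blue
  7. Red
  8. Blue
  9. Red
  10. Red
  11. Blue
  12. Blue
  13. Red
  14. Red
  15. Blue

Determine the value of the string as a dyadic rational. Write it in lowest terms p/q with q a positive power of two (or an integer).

Recurse on prefixes of the 15-edge string Red Blue Red Blue Red Blue Red Blue Red Red Blue Blue Red Red Blue:
1 of 15 · R · max L −∞ · min R 0 ⇒ -1
2 of 15 · RB · max L -1 · min R 0 ⇒ -1/2
3 of 15 · RBR · max L -1 · min R -1/2 ⇒ -3/4
4 of 15 · RBRB · max L -3/4 · min R -1/2 ⇒ -5/8
5 of 15 · RBRBR · max L -3/4 · min R -5/8 ⇒ -11/16
6 of 15 · RBRBRB · max L -11/16 · min R -5/8 ⇒ -21/32
7 of 15 · RBRBRBR · max L -11/16 · min R -21/32 ⇒ -43/64
8 of 15 · RBRBRBRB · max L -43/64 · min R -21/32 ⇒ -85/128
9 of 15 · RBRBRBRBR · max L -43/64 · min R -85/128 ⇒ -171/256
10 of 15 · RBRBRBRBRR · max L -43/64 · min R -171/256 ⇒ -343/512
11 of 15 · RBRBRBRBRRB · max L -343/512 · min R -171/256 ⇒ -685/1024
12 of 15 · RBRBRBRBRRBB · max L -685/1024 · min R -171/256 ⇒ -1369/2048
13 of 15 · RBRBRBRBRRBBR · max L -685/1024 · min R -1369/2048 ⇒ -2739/4096
14 of 15 · RBRBRBRBRRBBRR · max L -685/1024 · min R -2739/4096 ⇒ -5479/8192
15 of 15 · RBRBRBRBRRBBRRB · max L -5479/8192 · min R -2739/4096 ⇒ -10957/16384

-10957/16384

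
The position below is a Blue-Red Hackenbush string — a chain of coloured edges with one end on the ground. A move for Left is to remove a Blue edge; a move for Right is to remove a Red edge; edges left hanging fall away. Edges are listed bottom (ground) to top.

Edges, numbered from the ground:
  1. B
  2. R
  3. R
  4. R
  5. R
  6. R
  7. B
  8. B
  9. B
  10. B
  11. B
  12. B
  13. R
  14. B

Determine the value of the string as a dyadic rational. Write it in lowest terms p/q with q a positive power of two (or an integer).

507/8192

Prefix values for B R R R R R B B B B B B R B via {L|R} + simplicity:
val(B) = { 0 | none } → 1
val(BR) = { 0 | 1 } → 1/2
val(BRR) = { 0 | 1/2 1 } → 1/4
val(BRRR) = { 0 | 1/4 1/2 1 } → 1/8
val(BRRRR) = { 0 | 1/8 1/4 1/2 1 } → 1/16
val(BRRRRR) = { 0 | 1/16 1/8 1/4 1/2 1 } → 1/32
val(BRRRRRB) = { 0 1/32 | 1/16 1/8 1/4 1/2 1 } → 3/64
val(BRRRRRBB) = { 0 1/32 3/64 | 1/16 1/8 1/4 1/2 1 } → 7/128
val(BRRRRRBBB) = { 0 1/32 3/64 7/128 | 1/16 1/8 1/4 1/2 1 } → 15/256
val(BRRRRRBBBB) = { 0 1/32 3/64 7/128 15/256 | 1/16 1/8 1/4 1/2 1 } → 31/512
val(BRRRRRBBBBB) = { 0 1/32 3/64 7/128 15/256 31/512 | 1/16 1/8 1/4 1/2 1 } → 63/1024
val(BRRRRRBBBBBB) = { 0 1/32 3/64 7/128 15/256 31/512 63/1024 | 1/16 1/8 1/4 1/2 1 } → 127/2048
val(BRRRRRBBBBBBR) = { 0 1/32 3/64 7/128 15/256 31/512 63/1024 | 127/2048 1/16 1/8 1/4 1/2 1 } → 253/4096
val(BRRRRRBBBBBBRB) = { 0 1/32 3/64 7/128 15/256 31/512 63/1024 253/4096 | 127/2048 1/16 1/8 1/4 1/2 1 } → 507/8192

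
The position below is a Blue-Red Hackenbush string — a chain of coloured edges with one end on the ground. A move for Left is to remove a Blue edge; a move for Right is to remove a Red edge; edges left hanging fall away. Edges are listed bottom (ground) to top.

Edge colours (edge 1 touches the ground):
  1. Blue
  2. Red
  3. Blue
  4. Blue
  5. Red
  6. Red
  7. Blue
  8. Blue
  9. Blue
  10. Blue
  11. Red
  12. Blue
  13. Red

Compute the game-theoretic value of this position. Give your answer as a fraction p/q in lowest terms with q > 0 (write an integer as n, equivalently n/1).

Build v(s[:k]) for k = 1..13, string s = Blue Red Blue Blue Red Red Blue Blue Blue Blue Red Blue Red.
edge 1 of 13 (Blue): { 0 | — } so 1
edge 2 of 13 (Red): { 0 | 1 } so 1/2
edge 3 of 13 (Blue): { 0 1/2 | 1 } so 3/4
edge 4 of 13 (Blue): { 0 1/2 3/4 | 1 } so 7/8
edge 5 of 13 (Red): { 0 1/2 3/4 | 7/8 1 } so 13/16
edge 6 of 13 (Red): { 0 1/2 3/4 | 13/16 7/8 1 } so 25/32
edge 7 of 13 (Blue): { 0 1/2 3/4 25/32 | 13/16 7/8 1 } so 51/64
edge 8 of 13 (Blue): { 0 1/2 3/4 25/32 51/64 | 13/16 7/8 1 } so 103/128
edge 9 of 13 (Blue): { 0 1/2 3/4 25/32 51/64 103/128 | 13/16 7/8 1 } so 207/256
edge 10 of 13 (Blue): { 0 1/2 3/4 25/32 51/64 103/128 207/256 | 13/16 7/8 1 } so 415/512
edge 11 of 13 (Red): { 0 1/2 3/4 25/32 51/64 103/128 207/256 | 415/512 13/16 7/8 1 } so 829/1024
edge 12 of 13 (Blue): { 0 1/2 3/4 25/32 51/64 103/128 207/256 829/1024 | 415/512 13/16 7/8 1 } so 1659/2048
edge 13 of 13 (Red): { 0 1/2 3/4 25/32 51/64 103/128 207/256 829/1024 | 1659/2048 415/512 13/16 7/8 1 } so 3317/4096

3317/4096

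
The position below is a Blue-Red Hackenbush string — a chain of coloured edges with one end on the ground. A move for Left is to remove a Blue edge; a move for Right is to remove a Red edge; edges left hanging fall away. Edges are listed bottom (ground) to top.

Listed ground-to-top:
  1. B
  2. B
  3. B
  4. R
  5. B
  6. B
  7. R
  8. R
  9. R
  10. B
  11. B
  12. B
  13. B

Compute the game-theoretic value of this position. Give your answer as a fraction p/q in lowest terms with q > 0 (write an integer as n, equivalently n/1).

2847/1024

value_1 [B]  L=[0]  R=[]  — 1
value_2 [BB]  L=[0, 1]  R=[]  — 2
value_3 [BBB]  L=[0, 1, 2]  R=[]  — 3
value_4 [BBBR]  L=[0, 1, 2]  R=[3]  — 5/2
value_5 [BBBRB]  L=[0, 1, 2, 5/2]  R=[3]  — 11/4
value_6 [BBBRBB]  L=[0, 1, 2, 5/2, 11/4]  R=[3]  — 23/8
value_7 [BBBRBBR]  L=[0, 1, 2, 5/2, 11/4]  R=[23/8, 3]  — 45/16
value_8 [BBBRBBRR]  L=[0, 1, 2, 5/2, 11/4]  R=[45/16, 23/8, 3]  — 89/32
value_9 [BBBRBBRRR]  L=[0, 1, 2, 5/2, 11/4]  R=[89/32, 45/16, 23/8, 3]  — 177/64
value_10 [BBBRBBRRRB]  L=[0, 1, 2, 5/2, 11/4, 177/64]  R=[89/32, 45/16, 23/8, 3]  — 355/128
value_11 [BBBRBBRRRBB]  L=[0, 1, 2, 5/2, 11/4, 177/64, 355/128]  R=[89/32, 45/16, 23/8, 3]  — 711/256
value_12 [BBBRBBRRRBBB]  L=[0, 1, 2, 5/2, 11/4, 177/64, 355/128, 711/256]  R=[89/32, 45/16, 23/8, 3]  — 1423/512
value_13 [BBBRBBRRRBBBB]  L=[0, 1, 2, 5/2, 11/4, 177/64, 355/128, 711/256, 1423/512]  R=[89/32, 45/16, 23/8, 3]  — 2847/1024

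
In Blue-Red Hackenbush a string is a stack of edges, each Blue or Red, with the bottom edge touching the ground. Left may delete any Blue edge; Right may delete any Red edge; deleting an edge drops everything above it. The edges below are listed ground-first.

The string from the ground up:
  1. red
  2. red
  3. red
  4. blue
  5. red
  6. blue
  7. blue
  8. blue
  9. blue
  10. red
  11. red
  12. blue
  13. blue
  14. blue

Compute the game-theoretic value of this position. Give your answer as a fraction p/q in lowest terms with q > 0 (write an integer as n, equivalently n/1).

Recurse on prefixes of the 14-edge string red red red blue red blue blue blue blue red red blue blue blue:
step 1: add red to get r; options L={ · } R={ 0 } so -1
step 2: add red to get rr; options L={ · } R={ -1; 0 } so -2
step 3: add red to get rrr; options L={ · } R={ -2; -1; 0 } so -3
step 4: add blue to get rrrb; options L={ -3 } R={ -2; -1; 0 } so -5/2
step 5: add red to get rrrbr; options L={ -3 } R={ -5/2; -2; -1; 0 } so -11/4
step 6: add blue to get rrrbrb; options L={ -3; -11/4 } R={ -5/2; -2; -1; 0 } so -21/8
step 7: add blue to get rrrbrbb; options L={ -3; -11/4; -21/8 } R={ -5/2; -2; -1; 0 } so -41/16
step 8: add blue to get rrrbrbbb; options L={ -3; -11/4; -21/8; -41/16 } R={ -5/2; -2; -1; 0 } so -81/32
step 9: add blue to get rrrbrbbbb; options L={ -3; -11/4; -21/8; -41/16; -81/32 } R={ -5/2; -2; -1; 0 } so -161/64
step 10: add red to get rrrbrbbbbr; options L={ -3; -11/4; -21/8; -41/16; -81/32 } R={ -161/64; -5/2; -2; -1; 0 } so -323/128
step 11: add red to get rrrbrbbbbrr; options L={ -3; -11/4; -21/8; -41/16; -81/32 } R={ -323/128; -161/64; -5/2; -2; -1; 0 } so -647/256
step 12: add blue to get rrrbrbbbbrrb; options L={ -3; -11/4; -21/8; -41/16; -81/32; -647/256 } R={ -323/128; -161/64; -5/2; -2; -1; 0 } so -1293/512
step 13: add blue to get rrrbrbbbbrrbb; options L={ -3; -11/4; -21/8; -41/16; -81/32; -647/256; -1293/512 } R={ -323/128; -161/64; -5/2; -2; -1; 0 } so -2585/1024
step 14: add blue to get rrrbrbbbbrrbbb; options L={ -3; -11/4; -21/8; -41/16; -81/32; -647/256; -1293/512; -2585/1024 } R={ -323/128; -161/64; -5/2; -2; -1; 0 } so -5169/2048

-5169/2048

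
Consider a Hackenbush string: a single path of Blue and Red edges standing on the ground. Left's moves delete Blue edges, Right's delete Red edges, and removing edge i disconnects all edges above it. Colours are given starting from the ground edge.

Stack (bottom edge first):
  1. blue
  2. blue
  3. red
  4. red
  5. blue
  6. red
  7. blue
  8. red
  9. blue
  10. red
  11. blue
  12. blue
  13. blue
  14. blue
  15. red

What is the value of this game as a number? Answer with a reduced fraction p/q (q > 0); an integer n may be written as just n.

10941/8192

g_1 [b]  L=[0]  R=[∅]  so 1
g_2 [bb]  L=[0; 1]  R=[∅]  so 2
g_3 [bbr]  L=[0; 1]  R=[2]  so 3/2
g_4 [bbrr]  L=[0; 1]  R=[3/2; 2]  so 5/4
g_5 [bbrrb]  L=[0; 1; 5/4]  R=[3/2; 2]  so 11/8
g_6 [bbrrbr]  L=[0; 1; 5/4]  R=[11/8; 3/2; 2]  so 21/16
g_7 [bbrrbrb]  L=[0; 1; 5/4; 21/16]  R=[11/8; 3/2; 2]  so 43/32
g_8 [bbrrbrbr]  L=[0; 1; 5/4; 21/16]  R=[43/32; 11/8; 3/2; 2]  so 85/64
g_9 [bbrrbrbrb]  L=[0; 1; 5/4; 21/16; 85/64]  R=[43/32; 11/8; 3/2; 2]  so 171/128
g_10 [bbrrbrbrbr]  L=[0; 1; 5/4; 21/16; 85/64]  R=[171/128; 43/32; 11/8; 3/2; 2]  so 341/256
g_11 [bbrrbrbrbrb]  L=[0; 1; 5/4; 21/16; 85/64; 341/256]  R=[171/128; 43/32; 11/8; 3/2; 2]  so 683/512
g_12 [bbrrbrbrbrbb]  L=[0; 1; 5/4; 21/16; 85/64; 341/256; 683/512]  R=[171/128; 43/32; 11/8; 3/2; 2]  so 1367/1024
g_13 [bbrrbrbrbrbbb]  L=[0; 1; 5/4; 21/16; 85/64; 341/256; 683/512; 1367/1024]  R=[171/128; 43/32; 11/8; 3/2; 2]  so 2735/2048
g_14 [bbrrbrbrbrbbbb]  L=[0; 1; 5/4; 21/16; 85/64; 341/256; 683/512; 1367/1024; 2735/2048]  R=[171/128; 43/32; 11/8; 3/2; 2]  so 5471/4096
g_15 [bbrrbrbrbrbbbbr]  L=[0; 1; 5/4; 21/16; 85/64; 341/256; 683/512; 1367/1024; 2735/2048]  R=[5471/4096; 171/128; 43/32; 11/8; 3/2; 2]  so 10941/8192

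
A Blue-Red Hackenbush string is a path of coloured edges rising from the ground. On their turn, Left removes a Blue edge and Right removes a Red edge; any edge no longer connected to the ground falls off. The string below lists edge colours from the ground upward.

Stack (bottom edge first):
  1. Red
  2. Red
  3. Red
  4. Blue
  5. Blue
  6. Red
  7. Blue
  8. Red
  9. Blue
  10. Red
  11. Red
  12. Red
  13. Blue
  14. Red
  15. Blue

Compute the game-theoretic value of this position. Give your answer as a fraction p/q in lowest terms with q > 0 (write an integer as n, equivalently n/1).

-9589/4096

G(R) = { — | 0 } so -1
G(RR) = { — | -1; 0 } so -2
G(RRR) = { — | -2; -1; 0 } so -3
G(RRRB) = { -3 | -2; -1; 0 } so -5/2
G(RRRBB) = { -3; -5/2 | -2; -1; 0 } so -9/4
G(RRRBBR) = { -3; -5/2 | -9/4; -2; -1; 0 } so -19/8
G(RRRBBRB) = { -3; -5/2; -19/8 | -9/4; -2; -1; 0 } so -37/16
G(RRRBBRBR) = { -3; -5/2; -19/8 | -37/16; -9/4; -2; -1; 0 } so -75/32
G(RRRBBRBRB) = { -3; -5/2; -19/8; -75/32 | -37/16; -9/4; -2; -1; 0 } so -149/64
G(RRRBBRBRBR) = { -3; -5/2; -19/8; -75/32 | -149/64; -37/16; -9/4; -2; -1; 0 } so -299/128
G(RRRBBRBRBRR) = { -3; -5/2; -19/8; -75/32 | -299/128; -149/64; -37/16; -9/4; -2; -1; 0 } so -599/256
G(RRRBBRBRBRRR) = { -3; -5/2; -19/8; -75/32 | -599/256; -299/128; -149/64; -37/16; -9/4; -2; -1; 0 } so -1199/512
G(RRRBBRBRBRRRB) = { -3; -5/2; -19/8; -75/32; -1199/512 | -599/256; -299/128; -149/64; -37/16; -9/4; -2; -1; 0 } so -2397/1024
G(RRRBBRBRBRRRBR) = { -3; -5/2; -19/8; -75/32; -1199/512 | -2397/1024; -599/256; -299/128; -149/64; -37/16; -9/4; -2; -1; 0 } so -4795/2048
G(RRRBBRBRBRRRBRB) = { -3; -5/2; -19/8; -75/32; -1199/512; -4795/2048 | -2397/1024; -599/256; -299/128; -149/64; -37/16; -9/4; -2; -1; 0 } so -9589/4096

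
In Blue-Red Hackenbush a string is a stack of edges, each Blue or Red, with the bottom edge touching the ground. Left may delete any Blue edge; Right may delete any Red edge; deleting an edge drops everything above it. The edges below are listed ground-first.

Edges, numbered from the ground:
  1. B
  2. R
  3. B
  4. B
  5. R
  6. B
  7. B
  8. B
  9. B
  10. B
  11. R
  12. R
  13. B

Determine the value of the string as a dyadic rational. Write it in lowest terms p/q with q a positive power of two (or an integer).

Prefix values for B R B B R B B B B B R R B via {L|R} + simplicity:
step 1: add B to get B; options L={ 0 } R={ — } so 1
step 2: add R to get BR; options L={ 0 } R={ 1 } so 1/2
step 3: add B to get BRB; options L={ 0; 1/2 } R={ 1 } so 3/4
step 4: add B to get BRBB; options L={ 0; 1/2; 3/4 } R={ 1 } so 7/8
step 5: add R to get BRBBR; options L={ 0; 1/2; 3/4 } R={ 7/8; 1 } so 13/16
step 6: add B to get BRBBRB; options L={ 0; 1/2; 3/4; 13/16 } R={ 7/8; 1 } so 27/32
step 7: add B to get BRBBRBB; options L={ 0; 1/2; 3/4; 13/16; 27/32 } R={ 7/8; 1 } so 55/64
step 8: add B to get BRBBRBBB; options L={ 0; 1/2; 3/4; 13/16; 27/32; 55/64 } R={ 7/8; 1 } so 111/128
step 9: add B to get BRBBRBBBB; options L={ 0; 1/2; 3/4; 13/16; 27/32; 55/64; 111/128 } R={ 7/8; 1 } so 223/256
step 10: add B to get BRBBRBBBBB; options L={ 0; 1/2; 3/4; 13/16; 27/32; 55/64; 111/128; 223/256 } R={ 7/8; 1 } so 447/512
step 11: add R to get BRBBRBBBBBR; options L={ 0; 1/2; 3/4; 13/16; 27/32; 55/64; 111/128; 223/256 } R={ 447/512; 7/8; 1 } so 893/1024
step 12: add R to get BRBBRBBBBBRR; options L={ 0; 1/2; 3/4; 13/16; 27/32; 55/64; 111/128; 223/256 } R={ 893/1024; 447/512; 7/8; 1 } so 1785/2048
step 13: add B to get BRBBRBBBBBRRB; options L={ 0; 1/2; 3/4; 13/16; 27/32; 55/64; 111/128; 223/256; 1785/2048 } R={ 893/1024; 447/512; 7/8; 1 } so 3571/4096

3571/4096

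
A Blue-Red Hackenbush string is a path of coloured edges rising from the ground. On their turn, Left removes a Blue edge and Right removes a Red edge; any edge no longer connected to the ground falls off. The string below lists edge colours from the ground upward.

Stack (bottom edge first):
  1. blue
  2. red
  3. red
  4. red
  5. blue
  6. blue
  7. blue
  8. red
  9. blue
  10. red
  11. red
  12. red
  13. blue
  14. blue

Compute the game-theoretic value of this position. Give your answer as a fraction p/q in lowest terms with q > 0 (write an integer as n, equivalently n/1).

Prefix values for blue red red red blue blue blue red blue red red red blue blue via {L|R} + simplicity:
b: Left { 0 }, Right { · } ⇒ simplest 1
br: Left { 0 }, Right { 1 } ⇒ simplest 1/2
brr: Left { 0 }, Right { 1/2, 1 } ⇒ simplest 1/4
brrr: Left { 0 }, Right { 1/4, 1/2, 1 } ⇒ simplest 1/8
brrrb: Left { 0, 1/8 }, Right { 1/4, 1/2, 1 } ⇒ simplest 3/16
brrrbb: Left { 0, 1/8, 3/16 }, Right { 1/4, 1/2, 1 } ⇒ simplest 7/32
brrrbbb: Left { 0, 1/8, 3/16, 7/32 }, Right { 1/4, 1/2, 1 } ⇒ simplest 15/64
brrrbbbr: Left { 0, 1/8, 3/16, 7/32 }, Right { 15/64, 1/4, 1/2, 1 } ⇒ simplest 29/128
brrrbbbrb: Left { 0, 1/8, 3/16, 7/32, 29/128 }, Right { 15/64, 1/4, 1/2, 1 } ⇒ simplest 59/256
brrrbbbrbr: Left { 0, 1/8, 3/16, 7/32, 29/128 }, Right { 59/256, 15/64, 1/4, 1/2, 1 } ⇒ simplest 117/512
brrrbbbrbrr: Left { 0, 1/8, 3/16, 7/32, 29/128 }, Right { 117/512, 59/256, 15/64, 1/4, 1/2, 1 } ⇒ simplest 233/1024
brrrbbbrbrrr: Left { 0, 1/8, 3/16, 7/32, 29/128 }, Right { 233/1024, 117/512, 59/256, 15/64, 1/4, 1/2, 1 } ⇒ simplest 465/2048
brrrbbbrbrrrb: Left { 0, 1/8, 3/16, 7/32, 29/128, 465/2048 }, Right { 233/1024, 117/512, 59/256, 15/64, 1/4, 1/2, 1 } ⇒ simplest 931/4096
brrrbbbrbrrrbb: Left { 0, 1/8, 3/16, 7/32, 29/128, 465/2048, 931/4096 }, Right { 233/1024, 117/512, 59/256, 15/64, 1/4, 1/2, 1 } ⇒ simplest 1863/8192

1863/8192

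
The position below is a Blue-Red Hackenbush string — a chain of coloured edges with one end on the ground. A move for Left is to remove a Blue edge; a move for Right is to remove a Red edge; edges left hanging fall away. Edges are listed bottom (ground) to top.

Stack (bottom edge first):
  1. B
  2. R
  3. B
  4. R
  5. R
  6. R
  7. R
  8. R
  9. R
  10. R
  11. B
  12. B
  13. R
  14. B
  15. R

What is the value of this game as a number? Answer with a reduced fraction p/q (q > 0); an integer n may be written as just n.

Prefix values for B R B R R R R R R R B B R B R via {L|R} + simplicity:
value(B) = { 0 | · } so 1
value(BR) = { 0 | 1 } so 1/2
value(BRB) = { 0,1/2 | 1 } so 3/4
value(BRBR) = { 0,1/2 | 3/4,1 } so 5/8
value(BRBRR) = { 0,1/2 | 5/8,3/4,1 } so 9/16
value(BRBRRR) = { 0,1/2 | 9/16,5/8,3/4,1 } so 17/32
value(BRBRRRR) = { 0,1/2 | 17/32,9/16,5/8,3/4,1 } so 33/64
value(BRBRRRRR) = { 0,1/2 | 33/64,17/32,9/16,5/8,3/4,1 } so 65/128
value(BRBRRRRRR) = { 0,1/2 | 65/128,33/64,17/32,9/16,5/8,3/4,1 } so 129/256
value(BRBRRRRRRR) = { 0,1/2 | 129/256,65/128,33/64,17/32,9/16,5/8,3/4,1 } so 257/512
value(BRBRRRRRRRB) = { 0,1/2,257/512 | 129/256,65/128,33/64,17/32,9/16,5/8,3/4,1 } so 515/1024
value(BRBRRRRRRRBB) = { 0,1/2,257/512,515/1024 | 129/256,65/128,33/64,17/32,9/16,5/8,3/4,1 } so 1031/2048
value(BRBRRRRRRRBBR) = { 0,1/2,257/512,515/1024 | 1031/2048,129/256,65/128,33/64,17/32,9/16,5/8,3/4,1 } so 2061/4096
value(BRBRRRRRRRBBRB) = { 0,1/2,257/512,515/1024,2061/4096 | 1031/2048,129/256,65/128,33/64,17/32,9/16,5/8,3/4,1 } so 4123/8192
value(BRBRRRRRRRBBRBR) = { 0,1/2,257/512,515/1024,2061/4096 | 4123/8192,1031/2048,129/256,65/128,33/64,17/32,9/16,5/8,3/4,1 } so 8245/16384

8245/16384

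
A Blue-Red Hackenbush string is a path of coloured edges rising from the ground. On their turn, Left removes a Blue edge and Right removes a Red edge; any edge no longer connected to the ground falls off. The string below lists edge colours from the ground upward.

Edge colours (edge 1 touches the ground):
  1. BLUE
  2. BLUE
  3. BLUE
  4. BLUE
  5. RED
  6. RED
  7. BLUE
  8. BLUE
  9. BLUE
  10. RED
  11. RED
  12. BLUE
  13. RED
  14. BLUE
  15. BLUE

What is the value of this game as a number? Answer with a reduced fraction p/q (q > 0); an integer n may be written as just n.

edge 1 of 15 (BLUE): { 0 | ∅ } gives 1
edge 2 of 15 (BLUE): { 0,1 | ∅ } gives 2
edge 3 of 15 (BLUE): { 0,1,2 | ∅ } gives 3
edge 4 of 15 (BLUE): { 0,1,2,3 | ∅ } gives 4
edge 5 of 15 (RED): { 0,1,2,3 | 4 } gives 7/2
edge 6 of 15 (RED): { 0,1,2,3 | 7/2,4 } gives 13/4
edge 7 of 15 (BLUE): { 0,1,2,3,13/4 | 7/2,4 } gives 27/8
edge 8 of 15 (BLUE): { 0,1,2,3,13/4,27/8 | 7/2,4 } gives 55/16
edge 9 of 15 (BLUE): { 0,1,2,3,13/4,27/8,55/16 | 7/2,4 } gives 111/32
edge 10 of 15 (RED): { 0,1,2,3,13/4,27/8,55/16 | 111/32,7/2,4 } gives 221/64
edge 11 of 15 (RED): { 0,1,2,3,13/4,27/8,55/16 | 221/64,111/32,7/2,4 } gives 441/128
edge 12 of 15 (BLUE): { 0,1,2,3,13/4,27/8,55/16,441/128 | 221/64,111/32,7/2,4 } gives 883/256
edge 13 of 15 (RED): { 0,1,2,3,13/4,27/8,55/16,441/128 | 883/256,221/64,111/32,7/2,4 } gives 1765/512
edge 14 of 15 (BLUE): { 0,1,2,3,13/4,27/8,55/16,441/128,1765/512 | 883/256,221/64,111/32,7/2,4 } gives 3531/1024
edge 15 of 15 (BLUE): { 0,1,2,3,13/4,27/8,55/16,441/128,1765/512,3531/1024 | 883/256,221/64,111/32,7/2,4 } gives 7063/2048

7063/2048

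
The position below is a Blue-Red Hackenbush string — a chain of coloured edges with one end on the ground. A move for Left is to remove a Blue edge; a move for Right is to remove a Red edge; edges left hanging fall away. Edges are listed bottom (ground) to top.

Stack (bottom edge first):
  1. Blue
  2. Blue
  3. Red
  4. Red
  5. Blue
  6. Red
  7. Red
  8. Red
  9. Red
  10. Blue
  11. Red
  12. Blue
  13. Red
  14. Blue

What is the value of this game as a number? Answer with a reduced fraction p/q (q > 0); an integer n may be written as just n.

5163/4096

edge 1 of 14 (Blue): { 0 | — } so 1
edge 2 of 14 (Blue): { 0; 1 | — } so 2
edge 3 of 14 (Red): { 0; 1 | 2 } so 3/2
edge 4 of 14 (Red): { 0; 1 | 3/2; 2 } so 5/4
edge 5 of 14 (Blue): { 0; 1; 5/4 | 3/2; 2 } so 11/8
edge 6 of 14 (Red): { 0; 1; 5/4 | 11/8; 3/2; 2 } so 21/16
edge 7 of 14 (Red): { 0; 1; 5/4 | 21/16; 11/8; 3/2; 2 } so 41/32
edge 8 of 14 (Red): { 0; 1; 5/4 | 41/32; 21/16; 11/8; 3/2; 2 } so 81/64
edge 9 of 14 (Red): { 0; 1; 5/4 | 81/64; 41/32; 21/16; 11/8; 3/2; 2 } so 161/128
edge 10 of 14 (Blue): { 0; 1; 5/4; 161/128 | 81/64; 41/32; 21/16; 11/8; 3/2; 2 } so 323/256
edge 11 of 14 (Red): { 0; 1; 5/4; 161/128 | 323/256; 81/64; 41/32; 21/16; 11/8; 3/2; 2 } so 645/512
edge 12 of 14 (Blue): { 0; 1; 5/4; 161/128; 645/512 | 323/256; 81/64; 41/32; 21/16; 11/8; 3/2; 2 } so 1291/1024
edge 13 of 14 (Red): { 0; 1; 5/4; 161/128; 645/512 | 1291/1024; 323/256; 81/64; 41/32; 21/16; 11/8; 3/2; 2 } so 2581/2048
edge 14 of 14 (Blue): { 0; 1; 5/4; 161/128; 645/512; 2581/2048 | 1291/1024; 323/256; 81/64; 41/32; 21/16; 11/8; 3/2; 2 } so 5163/4096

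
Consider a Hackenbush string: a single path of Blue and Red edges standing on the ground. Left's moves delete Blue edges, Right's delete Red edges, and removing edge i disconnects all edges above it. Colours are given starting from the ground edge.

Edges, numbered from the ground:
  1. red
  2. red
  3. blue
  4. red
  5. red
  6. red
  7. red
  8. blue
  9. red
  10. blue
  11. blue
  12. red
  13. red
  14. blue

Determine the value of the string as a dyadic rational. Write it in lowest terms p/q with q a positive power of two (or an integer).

-8013/4096

value_1 [r]  L=[(no moves)]  R=[0]  => -1
value_2 [rr]  L=[(no moves)]  R=[-1, 0]  => -2
value_3 [rrb]  L=[-2]  R=[-1, 0]  => -3/2
value_4 [rrbr]  L=[-2]  R=[-3/2, -1, 0]  => -7/4
value_5 [rrbrr]  L=[-2]  R=[-7/4, -3/2, -1, 0]  => -15/8
value_6 [rrbrrr]  L=[-2]  R=[-15/8, -7/4, -3/2, -1, 0]  => -31/16
value_7 [rrbrrrr]  L=[-2]  R=[-31/16, -15/8, -7/4, -3/2, -1, 0]  => -63/32
value_8 [rrbrrrrb]  L=[-2, -63/32]  R=[-31/16, -15/8, -7/4, -3/2, -1, 0]  => -125/64
value_9 [rrbrrrrbr]  L=[-2, -63/32]  R=[-125/64, -31/16, -15/8, -7/4, -3/2, -1, 0]  => -251/128
value_10 [rrbrrrrbrb]  L=[-2, -63/32, -251/128]  R=[-125/64, -31/16, -15/8, -7/4, -3/2, -1, 0]  => -501/256
value_11 [rrbrrrrbrbb]  L=[-2, -63/32, -251/128, -501/256]  R=[-125/64, -31/16, -15/8, -7/4, -3/2, -1, 0]  => -1001/512
value_12 [rrbrrrrbrbbr]  L=[-2, -63/32, -251/128, -501/256]  R=[-1001/512, -125/64, -31/16, -15/8, -7/4, -3/2, -1, 0]  => -2003/1024
value_13 [rrbrrrrbrbbrr]  L=[-2, -63/32, -251/128, -501/256]  R=[-2003/1024, -1001/512, -125/64, -31/16, -15/8, -7/4, -3/2, -1, 0]  => -4007/2048
value_14 [rrbrrrrbrbbrrb]  L=[-2, -63/32, -251/128, -501/256, -4007/2048]  R=[-2003/1024, -1001/512, -125/64, -31/16, -15/8, -7/4, -3/2, -1, 0]  => -8013/4096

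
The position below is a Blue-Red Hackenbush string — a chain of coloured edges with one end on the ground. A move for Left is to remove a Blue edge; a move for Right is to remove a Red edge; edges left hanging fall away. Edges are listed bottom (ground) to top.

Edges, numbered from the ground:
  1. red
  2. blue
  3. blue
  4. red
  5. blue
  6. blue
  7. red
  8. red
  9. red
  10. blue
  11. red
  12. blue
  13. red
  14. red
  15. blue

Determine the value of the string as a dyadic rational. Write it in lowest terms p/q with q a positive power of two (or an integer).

g_1 [r]  L=[∅]  R=[0]  = -1
g_2 [rb]  L=[-1]  R=[0]  = -1/2
g_3 [rbb]  L=[-1; -1/2]  R=[0]  = -1/4
g_4 [rbbr]  L=[-1; -1/2]  R=[-1/4; 0]  = -3/8
g_5 [rbbrb]  L=[-1; -1/2; -3/8]  R=[-1/4; 0]  = -5/16
g_6 [rbbrbb]  L=[-1; -1/2; -3/8; -5/16]  R=[-1/4; 0]  = -9/32
g_7 [rbbrbbr]  L=[-1; -1/2; -3/8; -5/16]  R=[-9/32; -1/4; 0]  = -19/64
g_8 [rbbrbbrr]  L=[-1; -1/2; -3/8; -5/16]  R=[-19/64; -9/32; -1/4; 0]  = -39/128
g_9 [rbbrbbrrr]  L=[-1; -1/2; -3/8; -5/16]  R=[-39/128; -19/64; -9/32; -1/4; 0]  = -79/256
g_10 [rbbrbbrrrb]  L=[-1; -1/2; -3/8; -5/16; -79/256]  R=[-39/128; -19/64; -9/32; -1/4; 0]  = -157/512
g_11 [rbbrbbrrrbr]  L=[-1; -1/2; -3/8; -5/16; -79/256]  R=[-157/512; -39/128; -19/64; -9/32; -1/4; 0]  = -315/1024
g_12 [rbbrbbrrrbrb]  L=[-1; -1/2; -3/8; -5/16; -79/256; -315/1024]  R=[-157/512; -39/128; -19/64; -9/32; -1/4; 0]  = -629/2048
g_13 [rbbrbbrrrbrbr]  L=[-1; -1/2; -3/8; -5/16; -79/256; -315/1024]  R=[-629/2048; -157/512; -39/128; -19/64; -9/32; -1/4; 0]  = -1259/4096
g_14 [rbbrbbrrrbrbrr]  L=[-1; -1/2; -3/8; -5/16; -79/256; -315/1024]  R=[-1259/4096; -629/2048; -157/512; -39/128; -19/64; -9/32; -1/4; 0]  = -2519/8192
g_15 [rbbrbbrrrbrbrrb]  L=[-1; -1/2; -3/8; -5/16; -79/256; -315/1024; -2519/8192]  R=[-1259/4096; -629/2048; -157/512; -39/128; -19/64; -9/32; -1/4; 0]  = -5037/16384

-5037/16384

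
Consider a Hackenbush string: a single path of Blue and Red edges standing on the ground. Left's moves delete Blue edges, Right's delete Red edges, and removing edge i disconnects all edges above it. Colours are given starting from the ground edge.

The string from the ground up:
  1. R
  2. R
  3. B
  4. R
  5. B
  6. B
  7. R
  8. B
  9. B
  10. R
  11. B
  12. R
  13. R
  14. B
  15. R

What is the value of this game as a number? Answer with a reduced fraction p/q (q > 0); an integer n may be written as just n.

-12891/8192

step 1: add R to get R; options L={ ∅ } R={ 0 } → -1
step 2: add R to get RR; options L={ ∅ } R={ -1 0 } → -2
step 3: add B to get RRB; options L={ -2 } R={ -1 0 } → -3/2
step 4: add R to get RRBR; options L={ -2 } R={ -3/2 -1 0 } → -7/4
step 5: add B to get RRBRB; options L={ -2 -7/4 } R={ -3/2 -1 0 } → -13/8
step 6: add B to get RRBRBB; options L={ -2 -7/4 -13/8 } R={ -3/2 -1 0 } → -25/16
step 7: add R to get RRBRBBR; options L={ -2 -7/4 -13/8 } R={ -25/16 -3/2 -1 0 } → -51/32
step 8: add B to get RRBRBBRB; options L={ -2 -7/4 -13/8 -51/32 } R={ -25/16 -3/2 -1 0 } → -101/64
step 9: add B to get RRBRBBRBB; options L={ -2 -7/4 -13/8 -51/32 -101/64 } R={ -25/16 -3/2 -1 0 } → -201/128
step 10: add R to get RRBRBBRBBR; options L={ -2 -7/4 -13/8 -51/32 -101/64 } R={ -201/128 -25/16 -3/2 -1 0 } → -403/256
step 11: add B to get RRBRBBRBBRB; options L={ -2 -7/4 -13/8 -51/32 -101/64 -403/256 } R={ -201/128 -25/16 -3/2 -1 0 } → -805/512
step 12: add R to get RRBRBBRBBRBR; options L={ -2 -7/4 -13/8 -51/32 -101/64 -403/256 } R={ -805/512 -201/128 -25/16 -3/2 -1 0 } → -1611/1024
step 13: add R to get RRBRBBRBBRBRR; options L={ -2 -7/4 -13/8 -51/32 -101/64 -403/256 } R={ -1611/1024 -805/512 -201/128 -25/16 -3/2 -1 0 } → -3223/2048
step 14: add B to get RRBRBBRBBRBRRB; options L={ -2 -7/4 -13/8 -51/32 -101/64 -403/256 -3223/2048 } R={ -1611/1024 -805/512 -201/128 -25/16 -3/2 -1 0 } → -6445/4096
step 15: add R to get RRBRBBRBBRBRRBR; options L={ -2 -7/4 -13/8 -51/32 -101/64 -403/256 -3223/2048 } R={ -6445/4096 -1611/1024 -805/512 -201/128 -25/16 -3/2 -1 0 } → -12891/8192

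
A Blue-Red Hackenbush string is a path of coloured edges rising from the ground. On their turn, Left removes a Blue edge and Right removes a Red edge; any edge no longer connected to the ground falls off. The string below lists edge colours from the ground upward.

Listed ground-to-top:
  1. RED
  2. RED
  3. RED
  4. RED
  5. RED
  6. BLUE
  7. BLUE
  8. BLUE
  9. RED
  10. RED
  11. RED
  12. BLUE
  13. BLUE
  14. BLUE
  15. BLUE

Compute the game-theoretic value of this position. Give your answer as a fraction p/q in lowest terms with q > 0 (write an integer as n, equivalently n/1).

-4321/1024

G_1 [R]  L=[∅]  R=[0]  -> -1
G_2 [RR]  L=[∅]  R=[-1, 0]  -> -2
G_3 [RRR]  L=[∅]  R=[-2, -1, 0]  -> -3
G_4 [RRRR]  L=[∅]  R=[-3, -2, -1, 0]  -> -4
G_5 [RRRRR]  L=[∅]  R=[-4, -3, -2, -1, 0]  -> -5
G_6 [RRRRRB]  L=[-5]  R=[-4, -3, -2, -1, 0]  -> -9/2
G_7 [RRRRRBB]  L=[-5, -9/2]  R=[-4, -3, -2, -1, 0]  -> -17/4
G_8 [RRRRRBBB]  L=[-5, -9/2, -17/4]  R=[-4, -3, -2, -1, 0]  -> -33/8
G_9 [RRRRRBBBR]  L=[-5, -9/2, -17/4]  R=[-33/8, -4, -3, -2, -1, 0]  -> -67/16
G_10 [RRRRRBBBRR]  L=[-5, -9/2, -17/4]  R=[-67/16, -33/8, -4, -3, -2, -1, 0]  -> -135/32
G_11 [RRRRRBBBRRR]  L=[-5, -9/2, -17/4]  R=[-135/32, -67/16, -33/8, -4, -3, -2, -1, 0]  -> -271/64
G_12 [RRRRRBBBRRRB]  L=[-5, -9/2, -17/4, -271/64]  R=[-135/32, -67/16, -33/8, -4, -3, -2, -1, 0]  -> -541/128
G_13 [RRRRRBBBRRRBB]  L=[-5, -9/2, -17/4, -271/64, -541/128]  R=[-135/32, -67/16, -33/8, -4, -3, -2, -1, 0]  -> -1081/256
G_14 [RRRRRBBBRRRBBB]  L=[-5, -9/2, -17/4, -271/64, -541/128, -1081/256]  R=[-135/32, -67/16, -33/8, -4, -3, -2, -1, 0]  -> -2161/512
G_15 [RRRRRBBBRRRBBBB]  L=[-5, -9/2, -17/4, -271/64, -541/128, -1081/256, -2161/512]  R=[-135/32, -67/16, -33/8, -4, -3, -2, -1, 0]  -> -4321/1024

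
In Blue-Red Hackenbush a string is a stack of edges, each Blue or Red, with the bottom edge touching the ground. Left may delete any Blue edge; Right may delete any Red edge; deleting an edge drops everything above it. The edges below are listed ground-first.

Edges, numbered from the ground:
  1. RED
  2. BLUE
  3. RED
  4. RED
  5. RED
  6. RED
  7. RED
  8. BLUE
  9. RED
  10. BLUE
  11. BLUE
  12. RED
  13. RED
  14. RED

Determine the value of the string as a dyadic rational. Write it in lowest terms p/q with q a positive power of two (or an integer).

edge 1 of 14 (RED): { ∅ | 0 } = -1
edge 2 of 14 (BLUE): { -1 | 0 } = -1/2
edge 3 of 14 (RED): { -1 | -1/2 0 } = -3/4
edge 4 of 14 (RED): { -1 | -3/4 -1/2 0 } = -7/8
edge 5 of 14 (RED): { -1 | -7/8 -3/4 -1/2 0 } = -15/16
edge 6 of 14 (RED): { -1 | -15/16 -7/8 -3/4 -1/2 0 } = -31/32
edge 7 of 14 (RED): { -1 | -31/32 -15/16 -7/8 -3/4 -1/2 0 } = -63/64
edge 8 of 14 (BLUE): { -1 -63/64 | -31/32 -15/16 -7/8 -3/4 -1/2 0 } = -125/128
edge 9 of 14 (RED): { -1 -63/64 | -125/128 -31/32 -15/16 -7/8 -3/4 -1/2 0 } = -251/256
edge 10 of 14 (BLUE): { -1 -63/64 -251/256 | -125/128 -31/32 -15/16 -7/8 -3/4 -1/2 0 } = -501/512
edge 11 of 14 (BLUE): { -1 -63/64 -251/256 -501/512 | -125/128 -31/32 -15/16 -7/8 -3/4 -1/2 0 } = -1001/1024
edge 12 of 14 (RED): { -1 -63/64 -251/256 -501/512 | -1001/1024 -125/128 -31/32 -15/16 -7/8 -3/4 -1/2 0 } = -2003/2048
edge 13 of 14 (RED): { -1 -63/64 -251/256 -501/512 | -2003/2048 -1001/1024 -125/128 -31/32 -15/16 -7/8 -3/4 -1/2 0 } = -4007/4096
edge 14 of 14 (RED): { -1 -63/64 -251/256 -501/512 | -4007/4096 -2003/2048 -1001/1024 -125/128 -31/32 -15/16 -7/8 -3/4 -1/2 0 } = -8015/8192

-8015/8192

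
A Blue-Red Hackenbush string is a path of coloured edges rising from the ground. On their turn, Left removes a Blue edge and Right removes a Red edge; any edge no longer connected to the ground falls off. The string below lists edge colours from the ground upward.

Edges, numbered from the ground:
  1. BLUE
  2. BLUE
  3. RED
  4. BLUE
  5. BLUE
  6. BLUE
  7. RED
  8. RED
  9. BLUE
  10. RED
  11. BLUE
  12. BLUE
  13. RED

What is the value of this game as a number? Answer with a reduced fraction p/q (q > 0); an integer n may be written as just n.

3885/2048

val(B) = { 0 | — } → 1
val(BB) = { 0,1 | — } → 2
val(BBR) = { 0,1 | 2 } → 3/2
val(BBRB) = { 0,1,3/2 | 2 } → 7/4
val(BBRBB) = { 0,1,3/2,7/4 | 2 } → 15/8
val(BBRBBB) = { 0,1,3/2,7/4,15/8 | 2 } → 31/16
val(BBRBBBR) = { 0,1,3/2,7/4,15/8 | 31/16,2 } → 61/32
val(BBRBBBRR) = { 0,1,3/2,7/4,15/8 | 61/32,31/16,2 } → 121/64
val(BBRBBBRRB) = { 0,1,3/2,7/4,15/8,121/64 | 61/32,31/16,2 } → 243/128
val(BBRBBBRRBR) = { 0,1,3/2,7/4,15/8,121/64 | 243/128,61/32,31/16,2 } → 485/256
val(BBRBBBRRBRB) = { 0,1,3/2,7/4,15/8,121/64,485/256 | 243/128,61/32,31/16,2 } → 971/512
val(BBRBBBRRBRBB) = { 0,1,3/2,7/4,15/8,121/64,485/256,971/512 | 243/128,61/32,31/16,2 } → 1943/1024
val(BBRBBBRRBRBBR) = { 0,1,3/2,7/4,15/8,121/64,485/256,971/512 | 1943/1024,243/128,61/32,31/16,2 } → 3885/2048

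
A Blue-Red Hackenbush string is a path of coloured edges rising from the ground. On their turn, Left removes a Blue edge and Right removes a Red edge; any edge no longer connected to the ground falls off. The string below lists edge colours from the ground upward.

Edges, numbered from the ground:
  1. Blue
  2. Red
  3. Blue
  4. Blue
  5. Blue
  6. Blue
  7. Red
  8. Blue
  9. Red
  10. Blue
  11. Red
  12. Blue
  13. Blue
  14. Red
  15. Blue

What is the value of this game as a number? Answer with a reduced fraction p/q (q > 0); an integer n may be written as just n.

1 of 15 · B · max L 0 · min R +∞ → 1
2 of 15 · BR · max L 0 · min R 1 → 1/2
3 of 15 · BRB · max L 1/2 · min R 1 → 3/4
4 of 15 · BRBB · max L 3/4 · min R 1 → 7/8
5 of 15 · BRBBB · max L 7/8 · min R 1 → 15/16
6 of 15 · BRBBBB · max L 15/16 · min R 1 → 31/32
7 of 15 · BRBBBBR · max L 15/16 · min R 31/32 → 61/64
8 of 15 · BRBBBBRB · max L 61/64 · min R 31/32 → 123/128
9 of 15 · BRBBBBRBR · max L 61/64 · min R 123/128 → 245/256
10 of 15 · BRBBBBRBRB · max L 245/256 · min R 123/128 → 491/512
11 of 15 · BRBBBBRBRBR · max L 245/256 · min R 491/512 → 981/1024
12 of 15 · BRBBBBRBRBRB · max L 981/1024 · min R 491/512 → 1963/2048
13 of 15 · BRBBBBRBRBRBB · max L 1963/2048 · min R 491/512 → 3927/4096
14 of 15 · BRBBBBRBRBRBBR · max L 1963/2048 · min R 3927/4096 → 7853/8192
15 of 15 · BRBBBBRBRBRBBRB · max L 7853/8192 · min R 3927/4096 → 15707/16384

15707/16384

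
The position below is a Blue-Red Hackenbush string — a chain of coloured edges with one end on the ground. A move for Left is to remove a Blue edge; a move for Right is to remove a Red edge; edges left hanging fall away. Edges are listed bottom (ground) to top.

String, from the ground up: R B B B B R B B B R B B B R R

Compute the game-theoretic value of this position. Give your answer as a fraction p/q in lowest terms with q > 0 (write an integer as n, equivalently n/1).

step 1: add R to get R; options L={  } R={ 0 } ⇒ -1
step 2: add B to get RB; options L={ -1 } R={ 0 } ⇒ -1/2
step 3: add B to get RBB; options L={ -1; -1/2 } R={ 0 } ⇒ -1/4
step 4: add B to get RBBB; options L={ -1; -1/2; -1/4 } R={ 0 } ⇒ -1/8
step 5: add B to get RBBBB; options L={ -1; -1/2; -1/4; -1/8 } R={ 0 } ⇒ -1/16
step 6: add R to get RBBBBR; options L={ -1; -1/2; -1/4; -1/8 } R={ -1/16; 0 } ⇒ -3/32
step 7: add B to get RBBBBRB; options L={ -1; -1/2; -1/4; -1/8; -3/32 } R={ -1/16; 0 } ⇒ -5/64
step 8: add B to get RBBBBRBB; options L={ -1; -1/2; -1/4; -1/8; -3/32; -5/64 } R={ -1/16; 0 } ⇒ -9/128
step 9: add B to get RBBBBRBBB; options L={ -1; -1/2; -1/4; -1/8; -3/32; -5/64; -9/128 } R={ -1/16; 0 } ⇒ -17/256
step 10: add R to get RBBBBRBBBR; options L={ -1; -1/2; -1/4; -1/8; -3/32; -5/64; -9/128 } R={ -17/256; -1/16; 0 } ⇒ -35/512
step 11: add B to get RBBBBRBBBRB; options L={ -1; -1/2; -1/4; -1/8; -3/32; -5/64; -9/128; -35/512 } R={ -17/256; -1/16; 0 } ⇒ -69/1024
step 12: add B to get RBBBBRBBBRBB; options L={ -1; -1/2; -1/4; -1/8; -3/32; -5/64; -9/128; -35/512; -69/1024 } R={ -17/256; -1/16; 0 } ⇒ -137/2048
step 13: add B to get RBBBBRBBBRBBB; options L={ -1; -1/2; -1/4; -1/8; -3/32; -5/64; -9/128; -35/512; -69/1024; -137/2048 } R={ -17/256; -1/16; 0 } ⇒ -273/4096
step 14: add R to get RBBBBRBBBRBBBR; options L={ -1; -1/2; -1/4; -1/8; -3/32; -5/64; -9/128; -35/512; -69/1024; -137/2048 } R={ -273/4096; -17/256; -1/16; 0 } ⇒ -547/8192
step 15: add R to get RBBBBRBBBRBBBRR; options L={ -1; -1/2; -1/4; -1/8; -3/32; -5/64; -9/128; -35/512; -69/1024; -137/2048 } R={ -547/8192; -273/4096; -17/256; -1/16; 0 } ⇒ -1095/16384

-1095/16384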